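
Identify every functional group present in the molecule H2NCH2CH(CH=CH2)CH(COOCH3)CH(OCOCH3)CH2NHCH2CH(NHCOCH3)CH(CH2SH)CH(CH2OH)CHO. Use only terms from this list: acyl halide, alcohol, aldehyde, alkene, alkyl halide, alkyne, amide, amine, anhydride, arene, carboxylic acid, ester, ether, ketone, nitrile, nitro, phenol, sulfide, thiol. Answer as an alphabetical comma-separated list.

alcohol, aldehyde, alkene, amide, amine, ester, thiol

Reading the structure from left to right:
  H2NCH2: –NH2 on an sp³ carbon with no adjacent C=O → amine.
  CH(CH=CH2): pendant –CH=CH2: C=C double bond → alkene.
  CH(COOCH3): pendant –COOCH3: carbonyl C bonded to C and –OCH3 → ester.
  CH(OCOCH3): pendant –OC(=O)CH3: an acyloxy group → ester.
  CH2NHCH2: C–N–C with sp³ carbons and no adjacent C=O → amine (secondary).
  CH(NHCOCH3): pendant –NHC(=O)CH3: N bonded to a carbonyl → amide (not amine).
  CH(CH2SH): pendant –CH2SH → thiol.
  CH(CH2OH): pendant –CH2OH on an sp³ backbone C → alcohol.
  CHO: terminal –CHO: carbonyl C bonded to H and C → aldehyde.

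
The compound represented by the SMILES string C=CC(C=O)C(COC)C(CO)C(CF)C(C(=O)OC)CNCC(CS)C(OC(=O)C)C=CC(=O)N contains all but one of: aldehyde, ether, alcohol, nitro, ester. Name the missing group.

nitro

ester: present (CH(COOCH3) — pendant –COOCH3: carbonyl C bonded to C and –OCH3 → ester).
alcohol: present (CH(CH2OH) — pendant –CH2OH on an sp³ backbone C → alcohol).
ether: present (CH(CH2OCH3) — pendant –CH2OCH3: C–O–C linkage → ether).
aldehyde: present (CH(CHO) — pendant –CHO: carbonyl C bonded to C and H → aldehyde).
nitro: no segment matches this pattern.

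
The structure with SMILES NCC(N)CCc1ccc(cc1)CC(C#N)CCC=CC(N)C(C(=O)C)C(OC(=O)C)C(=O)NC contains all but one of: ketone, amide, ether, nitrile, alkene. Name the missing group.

ether

nitrile: present (CH(CN) — pendant –C≡N: nitrile).
amide: present (CONHCH3 — –C(=O)NHCH3: carbonyl C bonded to C and to N → amide (the N is not an amine)).
alkene: present (CH=CH — C=C double bond → alkene).
ketone: present (CH(COCH3) — pendant –COCH3: carbonyl C bonded to two carbons → ketone).
ether: absent. In CH(OCOCH3), the C–O–C oxygen is adjacent to a C=O, so it belongs to an ester, not an ether.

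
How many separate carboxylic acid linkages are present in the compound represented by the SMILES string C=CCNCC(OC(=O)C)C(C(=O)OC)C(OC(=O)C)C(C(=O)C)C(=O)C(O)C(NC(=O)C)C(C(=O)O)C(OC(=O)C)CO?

Taking each segment in turn:
  CH2=CH: C=C double bond → alkene.
  CH2NHCH2: C–N–C with sp³ carbons and no adjacent C=O → amine (secondary).
  CH(OCOCH3): pendant –OC(=O)CH3: an acyloxy group → ester.
  CH(COOCH3): pendant –COOCH3: carbonyl C bonded to C and –OCH3 → ester.
  CH(OCOCH3): pendant –OC(=O)CH3: an acyloxy group → ester.
  CH(COCH3): pendant –COCH3: carbonyl C bonded to two carbons → ketone.
  CO: –C(=O)– with carbon on both sides → ketone.
  CH(OH): –OH on an sp³ carbon → alcohol (secondary).
  CH(NHCOCH3): pendant –NHC(=O)CH3: N bonded to a carbonyl → amide (not amine).
  CH(COOH): pendant –COOH: carbonyl C bonded to C and –OH → carboxylic acid.
  CH(OCOCH3): pendant –OC(=O)CH3: an acyloxy group → ester.
  CH2OH: –OH on an sp³ carbon → alcohol.
Carboxylic acid appears at: CH(COOH) → 1.

1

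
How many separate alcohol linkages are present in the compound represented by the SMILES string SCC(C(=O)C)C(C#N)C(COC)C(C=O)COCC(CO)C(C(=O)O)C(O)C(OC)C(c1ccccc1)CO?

3

Working along the chain:
  HSCH2: –SH on an sp³ carbon → thiol.
  CH(COCH3): pendant –COCH3: carbonyl C bonded to two carbons → ketone.
  CH(CN): pendant –C≡N: nitrile.
  CH(CH2OCH3): pendant –CH2OCH3: C–O–C linkage → ether.
  CH(CHO): pendant –CHO: carbonyl C bonded to C and H → aldehyde.
  CH2OCH2: C–O–C with sp³ carbons on both sides and no adjacent C=O → ether.
  CH(CH2OH): pendant –CH2OH on an sp³ backbone C → alcohol.
  CH(COOH): pendant –COOH: carbonyl C bonded to C and –OH → carboxylic acid.
  CH(OH): –OH on an sp³ carbon → alcohol (secondary).
  CH(OCH3): pendant –OCH3: C–O–C with sp³ C, no adjacent C=O → ether.
  CH(C6H5): pendant –C6H5: benzene ring → arene.
  CH2OH: –OH on an sp³ carbon → alcohol.
Alcohol appears at: CH(CH2OH), CH(OH), CH2OH → 3.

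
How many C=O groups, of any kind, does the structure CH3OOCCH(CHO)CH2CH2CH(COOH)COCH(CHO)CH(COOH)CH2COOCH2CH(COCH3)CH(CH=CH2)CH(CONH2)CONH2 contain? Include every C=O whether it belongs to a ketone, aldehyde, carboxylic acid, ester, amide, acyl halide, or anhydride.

10

CH3OOC: ester, 1 C=O (running total 1).
CH(CHO): aldehyde, 1 C=O (running total 2).
CH(COOH): carboxylic acid, 1 C=O (running total 3).
CO: ketone, 1 C=O (running total 4).
CH(CHO): aldehyde, 1 C=O (running total 5).
CH(COOH): carboxylic acid, 1 C=O (running total 6).
CH2COOCH2: ester, 1 C=O (running total 7).
CH(COCH3): ketone, 1 C=O (running total 8).
CH(CONH2): amide, 1 C=O (running total 9).
CONH2: amide, 1 C=O (running total 10).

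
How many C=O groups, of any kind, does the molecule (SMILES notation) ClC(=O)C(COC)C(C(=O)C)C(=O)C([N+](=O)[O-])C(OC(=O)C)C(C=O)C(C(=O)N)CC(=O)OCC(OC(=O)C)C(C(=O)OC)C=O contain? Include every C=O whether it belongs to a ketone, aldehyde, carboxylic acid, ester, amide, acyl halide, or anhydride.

10

ClCO: acyl halide, 1 C=O (running total 1).
CH(COCH3): ketone, 1 C=O (running total 2).
CO: ketone, 1 C=O (running total 3).
CH(OCOCH3): ester, 1 C=O (running total 4).
CH(CHO): aldehyde, 1 C=O (running total 5).
CH(CONH2): amide, 1 C=O (running total 6).
CH2COOCH2: ester, 1 C=O (running total 7).
CH(OCOCH3): ester, 1 C=O (running total 8).
CH(COOCH3): ester, 1 C=O (running total 9).
CHO: aldehyde, 1 C=O (running total 10).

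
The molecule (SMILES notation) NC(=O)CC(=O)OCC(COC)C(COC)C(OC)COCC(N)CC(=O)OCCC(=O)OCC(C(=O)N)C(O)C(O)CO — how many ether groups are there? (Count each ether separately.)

4

Reading the structure from left to right:
  H2NCO: –C(=O)NH2: carbonyl C bonded to C and to N → amide (the N is not a separate amine).
  CH2COOCH2: –C(=O)–O–C with C on the carbonyl side → ester.
  CH(CH2OCH3): pendant –CH2OCH3: C–O–C linkage → ether.
  CH(CH2OCH3): pendant –CH2OCH3: C–O–C linkage → ether.
  CH(OCH3): pendant –OCH3: C–O–C with sp³ C, no adjacent C=O → ether.
  CH2OCH2: C–O–C with sp³ carbons on both sides and no adjacent C=O → ether.
  CH(NH2): –NH2 on an sp³ carbon with no adjacent C=O → amine.
  CH2COOCH2: –C(=O)–O–C with C on the carbonyl side → ester.
  CH2COOCH2: –C(=O)–O–C with C on the carbonyl side → ester.
  CH(CONH2): pendant –CONH2: carbonyl C bonded to C and N → amide.
  CH(OH): –OH on an sp³ carbon → alcohol (secondary).
  CH(OH): –OH on an sp³ carbon → alcohol (secondary).
  CH2OH: –OH on an sp³ carbon → alcohol.
Ether appears at: CH(CH2OCH3), CH(CH2OCH3), CH(OCH3), CH2OCH2 → 4.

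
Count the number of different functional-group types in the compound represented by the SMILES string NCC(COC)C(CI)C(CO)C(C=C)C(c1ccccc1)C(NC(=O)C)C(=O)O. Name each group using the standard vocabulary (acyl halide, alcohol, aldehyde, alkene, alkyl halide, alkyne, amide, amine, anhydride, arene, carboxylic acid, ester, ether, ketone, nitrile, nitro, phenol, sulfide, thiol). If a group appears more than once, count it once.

Taking each segment in turn:
  H2NCH2: –NH2 on an sp³ carbon with no adjacent C=O → amine.
  CH(CH2OCH3): pendant –CH2OCH3: C–O–C linkage → ether.
  CH(CH2I): pendant –CH2X: halogen on sp³ carbon → alkyl halide.
  CH(CH2OH): pendant –CH2OH on an sp³ backbone C → alcohol.
  CH(CH=CH2): pendant –CH=CH2: C=C double bond → alkene.
  CH(C6H5): pendant –C6H5: benzene ring → arene.
  CH(NHCOCH3): pendant –NHC(=O)CH3: N bonded to a carbonyl → amide (not amine).
  COOH: –COOH: carbonyl C bonded to –OH and C → carboxylic acid (the –OH is not a separate alcohol).
Distinct types present: alcohol, alkene, alkyl halide, amide, amine, arene, carboxylic acid, ether.

8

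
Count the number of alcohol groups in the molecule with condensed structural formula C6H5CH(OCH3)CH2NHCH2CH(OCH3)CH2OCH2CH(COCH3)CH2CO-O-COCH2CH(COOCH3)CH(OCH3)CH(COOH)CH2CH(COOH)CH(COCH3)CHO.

C6H5– phenyl ring → arene.
pendant –OCH3: C–O–C with sp³ C, no adjacent C=O → ether.
C–N–C with sp³ carbons and no adjacent C=O → amine (secondary).
pendant –OCH3: C–O–C with sp³ C, no adjacent C=O → ether.
C–O–C with sp³ carbons on both sides and no adjacent C=O → ether.
pendant –COCH3: carbonyl C bonded to two carbons → ketone.
two acyl groups sharing one oxygen, –C(=O)–O–C(=O)– → anhydride.
pendant –COOCH3: carbonyl C bonded to C and –OCH3 → ester.
pendant –OCH3: C–O–C with sp³ C, no adjacent C=O → ether.
pendant –COOH: carbonyl C bonded to C and –OH → carboxylic acid.
pendant –COOH: carbonyl C bonded to C and –OH → carboxylic acid.
pendant –COCH3: carbonyl C bonded to two carbons → ketone.
terminal –CHO: carbonyl C bonded to H and C → aldehyde.
No segment is a alcohol: CH(OCH3) is ether, not alcohol; CH(OCH3) is ether, not alcohol; CH2OCH2 is ether, not alcohol. → 0.

0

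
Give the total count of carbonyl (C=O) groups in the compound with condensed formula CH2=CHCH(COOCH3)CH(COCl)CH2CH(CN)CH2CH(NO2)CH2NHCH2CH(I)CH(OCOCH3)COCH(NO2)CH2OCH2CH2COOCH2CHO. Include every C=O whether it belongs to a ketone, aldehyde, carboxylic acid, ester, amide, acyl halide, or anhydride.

6

CH(COOCH3): ester, 1 C=O (running total 1).
CH(COCl): acyl halide, 1 C=O (running total 2).
CH(OCOCH3): ester, 1 C=O (running total 3).
CO: ketone, 1 C=O (running total 4).
CH2COOCH2: ester, 1 C=O (running total 5).
CHO: aldehyde, 1 C=O (running total 6).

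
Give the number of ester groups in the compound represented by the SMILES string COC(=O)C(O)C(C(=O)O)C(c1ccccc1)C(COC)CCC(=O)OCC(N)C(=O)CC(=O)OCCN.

Working along the chain:
  CH3OOC: CH3O–C(=O)–: carbonyl C bonded to C and to –OCH3 → ester (not ketone + ether).
  CH(OH): –OH on an sp³ carbon → alcohol (secondary).
  CH(COOH): pendant –COOH: carbonyl C bonded to C and –OH → carboxylic acid.
  CH(C6H5): pendant –C6H5: benzene ring → arene.
  CH(CH2OCH3): pendant –CH2OCH3: C–O–C linkage → ether.
  CH2COOCH2: –C(=O)–O–C with C on the carbonyl side → ester.
  CH(NH2): –NH2 on an sp³ carbon with no adjacent C=O → amine.
  CO: –C(=O)– with carbon on both sides → ketone.
  CH2COOCH2: –C(=O)–O–C with C on the carbonyl side → ester.
  CH2NH2: –NH2 on an sp³ carbon with no adjacent C=O → amine.
Ester appears at: CH3OOC, CH2COOCH2, CH2COOCH2 → 3.

3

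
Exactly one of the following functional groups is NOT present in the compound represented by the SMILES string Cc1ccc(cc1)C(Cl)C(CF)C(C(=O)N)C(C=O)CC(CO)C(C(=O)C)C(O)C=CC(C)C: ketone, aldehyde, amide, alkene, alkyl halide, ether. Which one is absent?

ketone: present (CH(COCH3) — pendant –COCH3: carbonyl C bonded to two carbons → ketone).
aldehyde: present (CH(CHO) — pendant –CHO: carbonyl C bonded to C and H → aldehyde).
alkyl halide: present (CH(Cl) — halogen on an sp³ carbon → alkyl halide).
amide: present (CH(CONH2) — pendant –CONH2: carbonyl C bonded to C and N → amide).
alkene: present (CH=CH — C=C double bond → alkene).
ether: no segment matches this pattern.

ether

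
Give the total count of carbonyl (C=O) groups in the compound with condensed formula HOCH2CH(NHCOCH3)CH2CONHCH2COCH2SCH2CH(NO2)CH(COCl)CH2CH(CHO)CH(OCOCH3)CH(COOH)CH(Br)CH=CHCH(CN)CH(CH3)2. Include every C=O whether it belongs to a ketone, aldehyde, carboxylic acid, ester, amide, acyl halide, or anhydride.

CH(NHCOCH3): amide, 1 C=O (running total 1).
CH2CONHCH2: amide, 1 C=O (running total 2).
CO: ketone, 1 C=O (running total 3).
CH(COCl): acyl halide, 1 C=O (running total 4).
CH(CHO): aldehyde, 1 C=O (running total 5).
CH(OCOCH3): ester, 1 C=O (running total 6).
CH(COOH): carboxylic acid, 1 C=O (running total 7).

7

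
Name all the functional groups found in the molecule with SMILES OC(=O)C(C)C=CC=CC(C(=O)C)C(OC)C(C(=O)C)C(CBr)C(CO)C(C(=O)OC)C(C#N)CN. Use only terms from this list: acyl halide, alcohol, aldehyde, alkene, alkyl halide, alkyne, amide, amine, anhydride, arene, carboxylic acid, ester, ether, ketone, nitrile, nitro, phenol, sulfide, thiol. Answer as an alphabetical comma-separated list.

–COOH: carbonyl C bonded to –OH and C → carboxylic acid (the –OH is not a separate alcohol).
C=C double bond → alkene.
C=C double bond → alkene.
pendant –COCH3: carbonyl C bonded to two carbons → ketone.
pendant –OCH3: C–O–C with sp³ C, no adjacent C=O → ether.
pendant –COCH3: carbonyl C bonded to two carbons → ketone.
pendant –CH2X: halogen on sp³ carbon → alkyl halide.
pendant –CH2OH on an sp³ backbone C → alcohol.
pendant –COOCH3: carbonyl C bonded to C and –OCH3 → ester.
pendant –C≡N: nitrile.
–NH2 on an sp³ carbon with no adjacent C=O → amine.

alcohol, alkene, alkyl halide, amine, carboxylic acid, ester, ether, ketone, nitrile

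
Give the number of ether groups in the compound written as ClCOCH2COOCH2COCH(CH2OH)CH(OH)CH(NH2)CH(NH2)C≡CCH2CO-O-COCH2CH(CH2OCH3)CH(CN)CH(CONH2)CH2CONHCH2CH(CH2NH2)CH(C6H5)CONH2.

1

Reading the structure from left to right:
  ClCO: –C(=O)Cl: carbonyl C bonded to C and to a halogen → acyl halide (not alkyl halide).
  CH2COOCH2: –C(=O)–O–C with C on the carbonyl side → ester.
  CO: –C(=O)– with carbon on both sides → ketone.
  CH(CH2OH): pendant –CH2OH on an sp³ backbone C → alcohol.
  CH(OH): –OH on an sp³ carbon → alcohol (secondary).
  CH(NH2): –NH2 on an sp³ carbon with no adjacent C=O → amine.
  CH(NH2): –NH2 on an sp³ carbon with no adjacent C=O → amine.
  C≡C: C≡C triple bond → alkyne.
  CH2CO-O-COCH2: two acyl groups sharing one oxygen, –C(=O)–O–C(=O)– → anhydride.
  CH(CH2OCH3): pendant –CH2OCH3: C–O–C linkage → ether.
  CH(CN): pendant –C≡N: nitrile.
  CH(CONH2): pendant –CONH2: carbonyl C bonded to C and N → amide.
  CH2CONHCH2: –C(=O)–N– linkage → amide (the N is not an amine).
  CH(CH2NH2): pendant –CH2NH2: N on sp³ C, no adjacent C=O → amine.
  CH(C6H5): pendant –C6H5: benzene ring → arene.
  CONH2: –C(=O)NH2: carbonyl C bonded to C and to N → amide (the N is not a separate amine).
Ether appears at: CH(CH2OCH3) → 1.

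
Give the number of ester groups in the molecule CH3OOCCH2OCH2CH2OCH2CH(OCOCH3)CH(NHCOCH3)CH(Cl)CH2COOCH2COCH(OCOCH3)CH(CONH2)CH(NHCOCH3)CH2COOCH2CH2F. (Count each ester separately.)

5

Reading the structure from left to right:
  CH3OOC: CH3O–C(=O)–: carbonyl C bonded to C and to –OCH3 → ester (not ketone + ether).
  CH2OCH2: C–O–C with sp³ carbons on both sides and no adjacent C=O → ether.
  CH2OCH2: C–O–C with sp³ carbons on both sides and no adjacent C=O → ether.
  CH(OCOCH3): pendant –OC(=O)CH3: an acyloxy group → ester.
  CH(NHCOCH3): pendant –NHC(=O)CH3: N bonded to a carbonyl → amide (not amine).
  CH(Cl): halogen on an sp³ carbon → alkyl halide.
  CH2COOCH2: –C(=O)–O–C with C on the carbonyl side → ester.
  CO: –C(=O)– with carbon on both sides → ketone.
  CH(OCOCH3): pendant –OC(=O)CH3: an acyloxy group → ester.
  CH(CONH2): pendant –CONH2: carbonyl C bonded to C and N → amide.
  CH(NHCOCH3): pendant –NHC(=O)CH3: N bonded to a carbonyl → amide (not amine).
  CH2COOCH2: –C(=O)–O–C with C on the carbonyl side → ester.
  CH2F: halogen on an sp³ carbon → alkyl halide.
Ester appears at: CH3OOC, CH(OCOCH3), CH2COOCH2, CH(OCOCH3), CH2COOCH2 → 5.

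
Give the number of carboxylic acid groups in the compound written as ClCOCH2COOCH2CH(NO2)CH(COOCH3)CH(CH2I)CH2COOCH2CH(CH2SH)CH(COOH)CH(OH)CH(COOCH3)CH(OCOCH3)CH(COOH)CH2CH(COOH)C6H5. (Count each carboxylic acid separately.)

3

Working along the chain:
  ClCO: –C(=O)Cl: carbonyl C bonded to C and to a halogen → acyl halide (not alkyl halide).
  CH2COOCH2: –C(=O)–O–C with C on the carbonyl side → ester.
  CH(NO2): –NO2 on an sp³ carbon → nitro (the N=O is not a carbonyl).
  CH(COOCH3): pendant –COOCH3: carbonyl C bonded to C and –OCH3 → ester.
  CH(CH2I): pendant –CH2X: halogen on sp³ carbon → alkyl halide.
  CH2COOCH2: –C(=O)–O–C with C on the carbonyl side → ester.
  CH(CH2SH): pendant –CH2SH → thiol.
  CH(COOH): pendant –COOH: carbonyl C bonded to C and –OH → carboxylic acid.
  CH(OH): –OH on an sp³ carbon → alcohol (secondary).
  CH(COOCH3): pendant –COOCH3: carbonyl C bonded to C and –OCH3 → ester.
  CH(OCOCH3): pendant –OC(=O)CH3: an acyloxy group → ester.
  CH(COOH): pendant –COOH: carbonyl C bonded to C and –OH → carboxylic acid.
  CH(COOH): pendant –COOH: carbonyl C bonded to C and –OH → carboxylic acid.
  C6H5: –C6H5 phenyl ring → arene.
Carboxylic acid appears at: CH(COOH), CH(COOH), CH(COOH) → 3.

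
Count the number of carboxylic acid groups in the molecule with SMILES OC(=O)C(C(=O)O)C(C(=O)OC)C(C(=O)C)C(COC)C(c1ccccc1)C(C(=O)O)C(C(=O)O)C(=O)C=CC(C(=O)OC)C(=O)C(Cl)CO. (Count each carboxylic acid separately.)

Reading the structure from left to right:
  HOOC: –COOH: carbonyl C bonded to –OH and C → carboxylic acid (the –OH is not a separate alcohol).
  CH(COOH): pendant –COOH: carbonyl C bonded to C and –OH → carboxylic acid.
  CH(COOCH3): pendant –COOCH3: carbonyl C bonded to C and –OCH3 → ester.
  CH(COCH3): pendant –COCH3: carbonyl C bonded to two carbons → ketone.
  CH(CH2OCH3): pendant –CH2OCH3: C–O–C linkage → ether.
  CH(C6H5): pendant –C6H5: benzene ring → arene.
  CH(COOH): pendant –COOH: carbonyl C bonded to C and –OH → carboxylic acid.
  CH(COOH): pendant –COOH: carbonyl C bonded to C and –OH → carboxylic acid.
  CO: –C(=O)– with carbon on both sides → ketone.
  CH=CH: C=C double bond → alkene.
  CH(COOCH3): pendant –COOCH3: carbonyl C bonded to C and –OCH3 → ester.
  CO: –C(=O)– with carbon on both sides → ketone.
  CH(Cl): halogen on an sp³ carbon → alkyl halide.
  CH2OH: –OH on an sp³ carbon → alcohol.
Carboxylic acid appears at: HOOC, CH(COOH), CH(COOH), CH(COOH) → 4.

4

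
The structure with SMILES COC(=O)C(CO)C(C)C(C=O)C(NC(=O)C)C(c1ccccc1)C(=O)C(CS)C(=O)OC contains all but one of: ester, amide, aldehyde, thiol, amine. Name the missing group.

amide: present (CH(NHCOCH3) — pendant –NHC(=O)CH3: N bonded to a carbonyl → amide (not amine)).
aldehyde: present (CH(CHO) — pendant –CHO: carbonyl C bonded to C and H → aldehyde).
thiol: present (CH(CH2SH) — pendant –CH2SH → thiol).
ester: present (CH3OOC — CH3O–C(=O)–: carbonyl C bonded to C and to –OCH3 → ester (not ketone + ether)).
amine: absent. In CH(NHCOCH3), the nitrogen is bonded directly to a carbonyl carbon, making it part of an amide, not a free amine.

amine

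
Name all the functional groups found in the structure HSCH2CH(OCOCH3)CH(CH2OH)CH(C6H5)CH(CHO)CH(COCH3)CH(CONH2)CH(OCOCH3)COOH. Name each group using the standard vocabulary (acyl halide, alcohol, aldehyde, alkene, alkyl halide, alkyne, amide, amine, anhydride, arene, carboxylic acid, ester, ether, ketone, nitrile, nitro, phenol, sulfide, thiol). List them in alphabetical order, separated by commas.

alcohol, aldehyde, amide, arene, carboxylic acid, ester, ketone, thiol

–SH on an sp³ carbon → thiol.
pendant –OC(=O)CH3: an acyloxy group → ester.
pendant –CH2OH on an sp³ backbone C → alcohol.
pendant –C6H5: benzene ring → arene.
pendant –CHO: carbonyl C bonded to C and H → aldehyde.
pendant –COCH3: carbonyl C bonded to two carbons → ketone.
pendant –CONH2: carbonyl C bonded to C and N → amide.
pendant –OC(=O)CH3: an acyloxy group → ester.
–COOH: carbonyl C bonded to –OH and C → carboxylic acid (the –OH is not a separate alcohol).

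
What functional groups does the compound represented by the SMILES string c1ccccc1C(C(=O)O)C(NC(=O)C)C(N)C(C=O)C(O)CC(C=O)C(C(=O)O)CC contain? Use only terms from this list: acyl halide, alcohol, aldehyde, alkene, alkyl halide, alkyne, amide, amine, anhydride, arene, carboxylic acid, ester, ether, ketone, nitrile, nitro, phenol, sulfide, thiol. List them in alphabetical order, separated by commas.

Working along the chain:
  C6H5: C6H5– phenyl ring → arene.
  CH(COOH): pendant –COOH: carbonyl C bonded to C and –OH → carboxylic acid.
  CH(NHCOCH3): pendant –NHC(=O)CH3: N bonded to a carbonyl → amide (not amine).
  CH(NH2): –NH2 on an sp³ carbon with no adjacent C=O → amine.
  CH(CHO): pendant –CHO: carbonyl C bonded to C and H → aldehyde.
  CH(OH): –OH on an sp³ carbon → alcohol (secondary).
  CH(CHO): pendant –CHO: carbonyl C bonded to C and H → aldehyde.
  CH(COOH): pendant –COOH: carbonyl C bonded to C and –OH → carboxylic acid.

alcohol, aldehyde, amide, amine, arene, carboxylic acid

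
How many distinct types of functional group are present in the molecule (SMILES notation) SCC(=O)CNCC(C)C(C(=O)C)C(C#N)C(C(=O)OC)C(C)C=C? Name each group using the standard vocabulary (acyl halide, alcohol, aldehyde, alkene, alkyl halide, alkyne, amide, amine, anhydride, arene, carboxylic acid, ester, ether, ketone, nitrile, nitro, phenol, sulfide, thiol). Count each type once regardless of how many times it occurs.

–SH on an sp³ carbon → thiol.
–C(=O)– with carbon on both sides → ketone.
C–N–C with sp³ carbons and no adjacent C=O → amine (secondary).
pendant –COCH3: carbonyl C bonded to two carbons → ketone.
pendant –C≡N: nitrile.
pendant –COOCH3: carbonyl C bonded to C and –OCH3 → ester.
C=C double bond → alkene.
Distinct types present: alkene, amine, ester, ketone, nitrile, thiol.

6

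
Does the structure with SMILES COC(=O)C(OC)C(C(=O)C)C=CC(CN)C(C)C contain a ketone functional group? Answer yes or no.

Reading the structure from left to right:
  CH3OOC: CH3O–C(=O)–: carbonyl C bonded to C and to –OCH3 → ester (not ketone + ether).
  CH(OCH3): pendant –OCH3: C–O–C with sp³ C, no adjacent C=O → ether.
  CH(COCH3): pendant –COCH3: carbonyl C bonded to two carbons → ketone.
  CH=CH: C=C double bond → alkene.
  CH(CH2NH2): pendant –CH2NH2: N on sp³ C, no adjacent C=O → amine.
The CH(COCH3) segment supplies the ketone: pendant –COCH3: carbonyl C bonded to two carbons → ketone.

yes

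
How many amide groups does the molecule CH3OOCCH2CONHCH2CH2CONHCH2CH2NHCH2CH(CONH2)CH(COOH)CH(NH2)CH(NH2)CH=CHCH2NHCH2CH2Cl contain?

3

CH3O–C(=O)–: carbonyl C bonded to C and to –OCH3 → ester (not ketone + ether).
–C(=O)–N– linkage → amide (the N is not an amine).
–C(=O)–N– linkage → amide (the N is not an amine).
C–N–C with sp³ carbons and no adjacent C=O → amine (secondary).
pendant –CONH2: carbonyl C bonded to C and N → amide.
pendant –COOH: carbonyl C bonded to C and –OH → carboxylic acid.
–NH2 on an sp³ carbon with no adjacent C=O → amine.
–NH2 on an sp³ carbon with no adjacent C=O → amine.
C=C double bond → alkene.
C–N–C with sp³ carbons and no adjacent C=O → amine (secondary).
halogen on an sp³ carbon → alkyl halide.
Amide appears at: CH2CONHCH2, CH2CONHCH2, CH(CONH2) → 3.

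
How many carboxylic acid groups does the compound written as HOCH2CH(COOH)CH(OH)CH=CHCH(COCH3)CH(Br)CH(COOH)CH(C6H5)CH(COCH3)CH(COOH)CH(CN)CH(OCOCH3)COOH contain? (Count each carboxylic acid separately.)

4

HO– on an sp³ carbon → alcohol.
pendant –COOH: carbonyl C bonded to C and –OH → carboxylic acid.
–OH on an sp³ carbon → alcohol (secondary).
C=C double bond → alkene.
pendant –COCH3: carbonyl C bonded to two carbons → ketone.
halogen on an sp³ carbon → alkyl halide.
pendant –COOH: carbonyl C bonded to C and –OH → carboxylic acid.
pendant –C6H5: benzene ring → arene.
pendant –COCH3: carbonyl C bonded to two carbons → ketone.
pendant –COOH: carbonyl C bonded to C and –OH → carboxylic acid.
pendant –C≡N: nitrile.
pendant –OC(=O)CH3: an acyloxy group → ester.
–COOH: carbonyl C bonded to –OH and C → carboxylic acid (the –OH is not a separate alcohol).
Carboxylic acid appears at: CH(COOH), CH(COOH), CH(COOH), COOH → 4.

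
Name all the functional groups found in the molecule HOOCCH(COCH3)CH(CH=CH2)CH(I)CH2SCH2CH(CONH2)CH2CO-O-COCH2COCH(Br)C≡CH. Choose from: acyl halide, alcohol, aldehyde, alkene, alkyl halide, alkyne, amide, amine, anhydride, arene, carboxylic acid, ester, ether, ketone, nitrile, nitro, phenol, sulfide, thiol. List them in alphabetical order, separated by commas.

Reading the structure from left to right:
  HOOC: –COOH: carbonyl C bonded to –OH and C → carboxylic acid (the –OH is not a separate alcohol).
  CH(COCH3): pendant –COCH3: carbonyl C bonded to two carbons → ketone.
  CH(CH=CH2): pendant –CH=CH2: C=C double bond → alkene.
  CH(I): halogen on an sp³ carbon → alkyl halide.
  CH2SCH2: C–S–C linkage → sulfide (thioether).
  CH(CONH2): pendant –CONH2: carbonyl C bonded to C and N → amide.
  CH2CO-O-COCH2: two acyl groups sharing one oxygen, –C(=O)–O–C(=O)– → anhydride.
  CO: –C(=O)– with carbon on both sides → ketone.
  CH(Br): halogen on an sp³ carbon → alkyl halide.
  C≡CH: C≡C triple bond → alkyne.

alkene, alkyl halide, alkyne, amide, anhydride, carboxylic acid, ketone, sulfide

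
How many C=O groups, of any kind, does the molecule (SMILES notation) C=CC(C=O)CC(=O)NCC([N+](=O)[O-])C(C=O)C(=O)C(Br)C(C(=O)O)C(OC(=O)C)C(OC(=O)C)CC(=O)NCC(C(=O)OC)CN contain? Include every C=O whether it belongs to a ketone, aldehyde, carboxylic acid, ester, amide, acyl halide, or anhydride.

9

CH(CHO): aldehyde, 1 C=O (running total 1).
CH2CONHCH2: amide, 1 C=O (running total 2).
CH(CHO): aldehyde, 1 C=O (running total 3).
CO: ketone, 1 C=O (running total 4).
CH(COOH): carboxylic acid, 1 C=O (running total 5).
CH(OCOCH3): ester, 1 C=O (running total 6).
CH(OCOCH3): ester, 1 C=O (running total 7).
CH2CONHCH2: amide, 1 C=O (running total 8).
CH(COOCH3): ester, 1 C=O (running total 9).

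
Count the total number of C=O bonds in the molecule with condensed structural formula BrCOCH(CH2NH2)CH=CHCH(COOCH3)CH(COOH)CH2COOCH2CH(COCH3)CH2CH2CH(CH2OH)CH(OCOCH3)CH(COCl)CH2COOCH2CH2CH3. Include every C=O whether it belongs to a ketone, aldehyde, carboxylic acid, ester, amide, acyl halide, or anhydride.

8

BrCO: acyl halide, 1 C=O (running total 1).
CH(COOCH3): ester, 1 C=O (running total 2).
CH(COOH): carboxylic acid, 1 C=O (running total 3).
CH2COOCH2: ester, 1 C=O (running total 4).
CH(COCH3): ketone, 1 C=O (running total 5).
CH(OCOCH3): ester, 1 C=O (running total 6).
CH(COCl): acyl halide, 1 C=O (running total 7).
CH2COOCH2: ester, 1 C=O (running total 8).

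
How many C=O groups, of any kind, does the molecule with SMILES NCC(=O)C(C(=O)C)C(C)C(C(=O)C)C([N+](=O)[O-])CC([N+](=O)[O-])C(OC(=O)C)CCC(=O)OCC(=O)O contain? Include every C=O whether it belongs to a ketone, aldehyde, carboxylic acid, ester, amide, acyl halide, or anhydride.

6

CO: ketone, 1 C=O (running total 1).
CH(COCH3): ketone, 1 C=O (running total 2).
CH(COCH3): ketone, 1 C=O (running total 3).
CH(OCOCH3): ester, 1 C=O (running total 4).
CH2COOCH2: ester, 1 C=O (running total 5).
COOH: carboxylic acid, 1 C=O (running total 6).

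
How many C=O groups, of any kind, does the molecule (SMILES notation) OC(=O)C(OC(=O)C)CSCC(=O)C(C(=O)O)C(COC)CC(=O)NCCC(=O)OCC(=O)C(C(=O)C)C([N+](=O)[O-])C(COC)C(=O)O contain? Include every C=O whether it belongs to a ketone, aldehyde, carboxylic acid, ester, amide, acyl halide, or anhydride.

9

HOOC: carboxylic acid, 1 C=O (running total 1).
CH(OCOCH3): ester, 1 C=O (running total 2).
CO: ketone, 1 C=O (running total 3).
CH(COOH): carboxylic acid, 1 C=O (running total 4).
CH2CONHCH2: amide, 1 C=O (running total 5).
CH2COOCH2: ester, 1 C=O (running total 6).
CO: ketone, 1 C=O (running total 7).
CH(COCH3): ketone, 1 C=O (running total 8).
COOH: carboxylic acid, 1 C=O (running total 9).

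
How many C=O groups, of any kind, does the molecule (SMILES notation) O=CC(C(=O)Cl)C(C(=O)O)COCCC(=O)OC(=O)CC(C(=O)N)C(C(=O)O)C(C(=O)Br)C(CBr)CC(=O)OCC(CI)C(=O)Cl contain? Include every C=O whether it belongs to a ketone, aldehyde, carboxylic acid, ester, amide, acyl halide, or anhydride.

10

OHC: aldehyde, 1 C=O (running total 1).
CH(COCl): acyl halide, 1 C=O (running total 2).
CH(COOH): carboxylic acid, 1 C=O (running total 3).
CH2CO-O-COCH2: anhydride, 2 C=O (running total 5).
CH(CONH2): amide, 1 C=O (running total 6).
CH(COOH): carboxylic acid, 1 C=O (running total 7).
CH(COBr): acyl halide, 1 C=O (running total 8).
CH2COOCH2: ester, 1 C=O (running total 9).
COCl: acyl halide, 1 C=O (running total 10).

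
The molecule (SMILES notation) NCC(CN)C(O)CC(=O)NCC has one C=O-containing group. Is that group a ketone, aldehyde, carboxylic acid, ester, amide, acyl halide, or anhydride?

The carbonyl is in the CH2CONHCH2 segment: –C(=O)–N– linkage → amide (the N is not an amine).

amide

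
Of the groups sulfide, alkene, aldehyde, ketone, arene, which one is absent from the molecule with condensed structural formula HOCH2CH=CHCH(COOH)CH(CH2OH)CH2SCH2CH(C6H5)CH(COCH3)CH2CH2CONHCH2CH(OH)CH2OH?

aldehyde

arene: present (CH(C6H5) — pendant –C6H5: benzene ring → arene).
sulfide: present (CH2SCH2 — C–S–C linkage → sulfide (thioether)).
alkene: present (CH=CH — C=C double bond → alkene).
ketone: present (CH(COCH3) — pendant –COCH3: carbonyl C bonded to two carbons → ketone).
aldehyde: absent. In CH(COCH3), the carbonyl carbon is bonded to two carbons, so it is a ketone, not an aldehyde. In CH(COOH), the carbonyl carbon bears –OH, not –H, so it is a carboxylic acid.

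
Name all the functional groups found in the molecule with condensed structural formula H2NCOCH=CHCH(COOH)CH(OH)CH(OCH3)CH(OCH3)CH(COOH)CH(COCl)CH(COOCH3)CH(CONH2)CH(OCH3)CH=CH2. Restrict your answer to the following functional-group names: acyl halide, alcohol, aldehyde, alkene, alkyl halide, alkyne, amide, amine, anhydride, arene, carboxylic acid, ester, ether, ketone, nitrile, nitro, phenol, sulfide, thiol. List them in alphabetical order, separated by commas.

acyl halide, alcohol, alkene, amide, carboxylic acid, ester, ether

–C(=O)NH2: carbonyl C bonded to C and to N → amide (the N is not a separate amine).
C=C double bond → alkene.
pendant –COOH: carbonyl C bonded to C and –OH → carboxylic acid.
–OH on an sp³ carbon → alcohol (secondary).
pendant –OCH3: C–O–C with sp³ C, no adjacent C=O → ether.
pendant –OCH3: C–O–C with sp³ C, no adjacent C=O → ether.
pendant –COOH: carbonyl C bonded to C and –OH → carboxylic acid.
pendant –C(=O)X: carbonyl C bonded to C and halogen → acyl halide.
pendant –COOCH3: carbonyl C bonded to C and –OCH3 → ester.
pendant –CONH2: carbonyl C bonded to C and N → amide.
pendant –OCH3: C–O–C with sp³ C, no adjacent C=O → ether.
C=C double bond → alkene.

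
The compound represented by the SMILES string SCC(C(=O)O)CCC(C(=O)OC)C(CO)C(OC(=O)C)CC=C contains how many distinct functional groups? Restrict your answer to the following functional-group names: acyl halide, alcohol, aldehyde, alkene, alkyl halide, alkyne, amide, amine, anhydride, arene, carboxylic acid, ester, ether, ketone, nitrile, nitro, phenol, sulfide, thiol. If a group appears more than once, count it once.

5

Working along the chain:
  HSCH2: –SH on an sp³ carbon → thiol.
  CH(COOH): pendant –COOH: carbonyl C bonded to C and –OH → carboxylic acid.
  CH(COOCH3): pendant –COOCH3: carbonyl C bonded to C and –OCH3 → ester.
  CH(CH2OH): pendant –CH2OH on an sp³ backbone C → alcohol.
  CH(OCOCH3): pendant –OC(=O)CH3: an acyloxy group → ester.
  CH=CH2: C=C double bond → alkene.
Distinct types present: alcohol, alkene, carboxylic acid, ester, thiol.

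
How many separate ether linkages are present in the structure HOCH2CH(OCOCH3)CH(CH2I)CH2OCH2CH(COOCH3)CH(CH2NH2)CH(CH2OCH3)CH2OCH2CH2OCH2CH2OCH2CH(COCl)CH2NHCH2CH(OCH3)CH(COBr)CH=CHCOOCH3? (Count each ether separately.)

Taking each segment in turn:
  HOCH2: HO– on an sp³ carbon → alcohol.
  CH(OCOCH3): pendant –OC(=O)CH3: an acyloxy group → ester.
  CH(CH2I): pendant –CH2X: halogen on sp³ carbon → alkyl halide.
  CH2OCH2: C–O–C with sp³ carbons on both sides and no adjacent C=O → ether.
  CH(COOCH3): pendant –COOCH3: carbonyl C bonded to C and –OCH3 → ester.
  CH(CH2NH2): pendant –CH2NH2: N on sp³ C, no adjacent C=O → amine.
  CH(CH2OCH3): pendant –CH2OCH3: C–O–C linkage → ether.
  CH2OCH2: C–O–C with sp³ carbons on both sides and no adjacent C=O → ether.
  CH2OCH2: C–O–C with sp³ carbons on both sides and no adjacent C=O → ether.
  CH2OCH2: C–O–C with sp³ carbons on both sides and no adjacent C=O → ether.
  CH(COCl): pendant –C(=O)X: carbonyl C bonded to C and halogen → acyl halide.
  CH2NHCH2: C–N–C with sp³ carbons and no adjacent C=O → amine (secondary).
  CH(OCH3): pendant –OCH3: C–O–C with sp³ C, no adjacent C=O → ether.
  CH(COBr): pendant –C(=O)X: carbonyl C bonded to C and halogen → acyl halide.
  CH=CH: C=C double bond → alkene.
  COOCH3: –C(=O)OCH3: carbonyl C bonded to C and to –OCH3 → ester (not ketone + ether).
Ether appears at: CH2OCH2, CH(CH2OCH3), CH2OCH2, CH2OCH2, CH2OCH2, CH(OCH3) → 6.

6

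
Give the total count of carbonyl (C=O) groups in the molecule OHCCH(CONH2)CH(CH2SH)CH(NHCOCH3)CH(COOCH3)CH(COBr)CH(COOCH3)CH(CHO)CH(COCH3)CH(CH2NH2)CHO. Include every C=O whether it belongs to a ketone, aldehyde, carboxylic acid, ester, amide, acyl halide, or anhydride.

OHC: aldehyde, 1 C=O (running total 1).
CH(CONH2): amide, 1 C=O (running total 2).
CH(NHCOCH3): amide, 1 C=O (running total 3).
CH(COOCH3): ester, 1 C=O (running total 4).
CH(COBr): acyl halide, 1 C=O (running total 5).
CH(COOCH3): ester, 1 C=O (running total 6).
CH(CHO): aldehyde, 1 C=O (running total 7).
CH(COCH3): ketone, 1 C=O (running total 8).
CHO: aldehyde, 1 C=O (running total 9).

9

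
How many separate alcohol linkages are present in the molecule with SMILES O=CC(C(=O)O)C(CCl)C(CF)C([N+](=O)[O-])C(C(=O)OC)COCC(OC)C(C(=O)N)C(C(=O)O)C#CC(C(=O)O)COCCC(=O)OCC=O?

terminal –CHO: carbonyl C bonded to H and C → aldehyde.
pendant –COOH: carbonyl C bonded to C and –OH → carboxylic acid.
pendant –CH2X: halogen on sp³ carbon → alkyl halide.
pendant –CH2X: halogen on sp³ carbon → alkyl halide.
–NO2 on an sp³ carbon → nitro (the N=O is not a carbonyl).
pendant –COOCH3: carbonyl C bonded to C and –OCH3 → ester.
C–O–C with sp³ carbons on both sides and no adjacent C=O → ether.
pendant –OCH3: C–O–C with sp³ C, no adjacent C=O → ether.
pendant –CONH2: carbonyl C bonded to C and N → amide.
pendant –COOH: carbonyl C bonded to C and –OH → carboxylic acid.
C≡C triple bond → alkyne.
pendant –COOH: carbonyl C bonded to C and –OH → carboxylic acid.
C–O–C with sp³ carbons on both sides and no adjacent C=O → ether.
–C(=O)–O–C with C on the carbonyl side → ester.
terminal –CHO: carbonyl C bonded to H and C → aldehyde.
No segment is a alcohol: OHC is aldehyde, not alcohol; CH(COOH) is carboxylic acid, not alcohol; CH2OCH2 is ether, not alcohol. → 0.

0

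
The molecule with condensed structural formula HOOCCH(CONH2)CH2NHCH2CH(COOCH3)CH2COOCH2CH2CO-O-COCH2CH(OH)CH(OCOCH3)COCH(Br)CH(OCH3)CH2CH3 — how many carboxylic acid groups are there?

–COOH: carbonyl C bonded to –OH and C → carboxylic acid (the –OH is not a separate alcohol).
pendant –CONH2: carbonyl C bonded to C and N → amide.
C–N–C with sp³ carbons and no adjacent C=O → amine (secondary).
pendant –COOCH3: carbonyl C bonded to C and –OCH3 → ester.
–C(=O)–O–C with C on the carbonyl side → ester.
two acyl groups sharing one oxygen, –C(=O)–O–C(=O)– → anhydride.
–OH on an sp³ carbon → alcohol (secondary).
pendant –OC(=O)CH3: an acyloxy group → ester.
–C(=O)– with carbon on both sides → ketone.
halogen on an sp³ carbon → alkyl halide.
pendant –OCH3: C–O–C with sp³ C, no adjacent C=O → ether.
Carboxylic acid appears at: HOOC → 1.

1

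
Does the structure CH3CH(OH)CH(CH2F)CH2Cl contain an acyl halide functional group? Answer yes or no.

–OH on an sp³ carbon → alcohol (secondary).
pendant –CH2X: halogen on sp³ carbon → alkyl halide.
halogen on an sp³ carbon → alkyl halide.
The groups actually present are: alcohol, alkyl halide.

no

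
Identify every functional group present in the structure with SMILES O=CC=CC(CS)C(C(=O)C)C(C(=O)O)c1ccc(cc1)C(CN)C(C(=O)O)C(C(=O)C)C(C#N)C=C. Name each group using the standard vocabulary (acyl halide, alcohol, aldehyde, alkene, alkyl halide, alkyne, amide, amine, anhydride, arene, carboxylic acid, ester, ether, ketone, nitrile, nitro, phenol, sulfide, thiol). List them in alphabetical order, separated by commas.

aldehyde, alkene, amine, arene, carboxylic acid, ketone, nitrile, thiol

terminal –CHO: carbonyl C bonded to H and C → aldehyde.
C=C double bond → alkene.
pendant –CH2SH → thiol.
pendant –COCH3: carbonyl C bonded to two carbons → ketone.
pendant –COOH: carbonyl C bonded to C and –OH → carboxylic acid.
para-disubstituted benzene ring → arene.
pendant –CH2NH2: N on sp³ C, no adjacent C=O → amine.
pendant –COOH: carbonyl C bonded to C and –OH → carboxylic acid.
pendant –COCH3: carbonyl C bonded to two carbons → ketone.
pendant –C≡N: nitrile.
C=C double bond → alkene.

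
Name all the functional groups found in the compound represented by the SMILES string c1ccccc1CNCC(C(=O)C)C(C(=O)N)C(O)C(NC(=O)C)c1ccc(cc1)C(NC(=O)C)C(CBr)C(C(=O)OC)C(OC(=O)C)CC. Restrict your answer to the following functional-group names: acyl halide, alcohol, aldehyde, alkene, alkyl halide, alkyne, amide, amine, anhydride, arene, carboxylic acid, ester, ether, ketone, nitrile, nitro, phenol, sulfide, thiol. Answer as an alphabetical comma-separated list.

Working along the chain:
  C6H5: C6H5– phenyl ring → arene.
  CH2NHCH2: C–N–C with sp³ carbons and no adjacent C=O → amine (secondary).
  CH(COCH3): pendant –COCH3: carbonyl C bonded to two carbons → ketone.
  CH(CONH2): pendant –CONH2: carbonyl C bonded to C and N → amide.
  CH(OH): –OH on an sp³ carbon → alcohol (secondary).
  CH(NHCOCH3): pendant –NHC(=O)CH3: N bonded to a carbonyl → amide (not amine).
  C6H4: para-disubstituted benzene ring → arene.
  CH(NHCOCH3): pendant –NHC(=O)CH3: N bonded to a carbonyl → amide (not amine).
  CH(CH2Br): pendant –CH2X: halogen on sp³ carbon → alkyl halide.
  CH(COOCH3): pendant –COOCH3: carbonyl C bonded to C and –OCH3 → ester.
  CH(OCOCH3): pendant –OC(=O)CH3: an acyloxy group → ester.

alcohol, alkyl halide, amide, amine, arene, ester, ketone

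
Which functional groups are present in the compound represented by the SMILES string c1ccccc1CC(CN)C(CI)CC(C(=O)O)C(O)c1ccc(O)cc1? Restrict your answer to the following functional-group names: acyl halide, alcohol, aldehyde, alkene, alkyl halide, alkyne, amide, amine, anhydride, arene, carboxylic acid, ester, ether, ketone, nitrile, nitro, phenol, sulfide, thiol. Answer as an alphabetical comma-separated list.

C6H5– phenyl ring → arene.
pendant –CH2NH2: N on sp³ C, no adjacent C=O → amine.
pendant –CH2X: halogen on sp³ carbon → alkyl halide.
pendant –COOH: carbonyl C bonded to C and –OH → carboxylic acid.
–OH on an sp³ carbon → alcohol (secondary).
–OH attached directly to an aromatic ring → phenol (not alcohol); the ring itself is an arene.

alcohol, alkyl halide, amine, arene, carboxylic acid, phenol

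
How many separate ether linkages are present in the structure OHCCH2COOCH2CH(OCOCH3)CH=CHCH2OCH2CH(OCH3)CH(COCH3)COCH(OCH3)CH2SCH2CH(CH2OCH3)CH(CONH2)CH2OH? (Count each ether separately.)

4

terminal –CHO: carbonyl C bonded to H and C → aldehyde.
–C(=O)–O–C with C on the carbonyl side → ester.
pendant –OC(=O)CH3: an acyloxy group → ester.
C=C double bond → alkene.
C–O–C with sp³ carbons on both sides and no adjacent C=O → ether.
pendant –OCH3: C–O–C with sp³ C, no adjacent C=O → ether.
pendant –COCH3: carbonyl C bonded to two carbons → ketone.
–C(=O)– with carbon on both sides → ketone.
pendant –OCH3: C–O–C with sp³ C, no adjacent C=O → ether.
C–S–C linkage → sulfide (thioether).
pendant –CH2OCH3: C–O–C linkage → ether.
pendant –CONH2: carbonyl C bonded to C and N → amide.
–OH on an sp³ carbon → alcohol.
Ether appears at: CH2OCH2, CH(OCH3), CH(OCH3), CH(CH2OCH3) → 4.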